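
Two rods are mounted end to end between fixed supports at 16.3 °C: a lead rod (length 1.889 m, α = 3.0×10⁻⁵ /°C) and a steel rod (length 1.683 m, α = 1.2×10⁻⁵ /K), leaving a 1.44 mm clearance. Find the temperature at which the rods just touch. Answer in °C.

T = 35.0 °C

α₁L₁ = 5.667×10⁻⁵ m/K, α₂L₂ = 2.0196×10⁻⁵ m/K → total 7.6866×10⁻⁵ m/K
ΔT = g/(α₁L₁+α₂L₂) = 1.44×10⁻³ / 7.6866×10⁻⁵ = 18.734 K
T = 16.3 + 18.734 = 35.034 °C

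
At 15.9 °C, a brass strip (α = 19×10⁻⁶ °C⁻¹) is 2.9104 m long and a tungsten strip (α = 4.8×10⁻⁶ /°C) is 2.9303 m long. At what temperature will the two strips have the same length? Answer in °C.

Equal length when α₁L₁ΔT − α₂L₂ΔT = L₂ − L₁ = 1.99×10⁻² m
α₁L₁ = 5.52976×10⁻⁵, α₂L₂ = 1.406544×10⁻⁵ → Δ(αL) = 4.123216×10⁻⁵ m/K
ΔT = 1.99×10⁻² / 4.123216×10⁻⁵ = 482.633 K, so T = 15.9 + 482.633 = 498.533 °C

T = 498.5 °C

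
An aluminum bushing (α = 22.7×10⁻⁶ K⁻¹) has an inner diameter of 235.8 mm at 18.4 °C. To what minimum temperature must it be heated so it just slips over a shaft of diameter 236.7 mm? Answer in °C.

T = 187 °C

Required Δd = 236.7 − 235.8 = 0.9 mm
Δd = αd₀ΔT ⇒ ΔT = Δd/(αd₀) = 0.9 / (22.7×10⁻⁶ × 235.8) = 168.14 K
T_min = 18.4 + 168.14 = 186.54 °C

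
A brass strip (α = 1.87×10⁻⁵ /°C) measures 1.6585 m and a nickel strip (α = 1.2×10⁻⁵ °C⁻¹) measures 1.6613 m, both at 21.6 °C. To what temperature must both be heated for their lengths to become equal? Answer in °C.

T = 274.3 °C

Equal length when α₁L₁ΔT − α₂L₂ΔT = L₂ − L₁ = 2.80×10⁻³ m
α₁L₁ = 3.101395×10⁻⁵, α₂L₂ = 1.99356×10⁻⁵ → Δ(αL) = 1.107835×10⁻⁵ m/K
ΔT = 2.80×10⁻³ / 1.107835×10⁻⁵ = 252.745 K, so T = 21.6 + 252.745 = 274.345 °C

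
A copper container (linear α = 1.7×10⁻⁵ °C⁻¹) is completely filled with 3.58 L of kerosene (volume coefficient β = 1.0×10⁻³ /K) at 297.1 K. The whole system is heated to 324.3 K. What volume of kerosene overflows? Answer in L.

The container also expands: β_container ≈ 3α = 5.1×10⁻⁵ /K
Net overflow = V₀(β_liq − 3α_cont)ΔT
β − 3α = 1.00×10⁻³ − 5.1×10⁻⁵ = 9.49×10⁻⁴ /K; ΔT = 27.2 K
ΔV = 3.58 × 9.49×10⁻⁴ × 27.2 = 0.0924 L

0.0924 L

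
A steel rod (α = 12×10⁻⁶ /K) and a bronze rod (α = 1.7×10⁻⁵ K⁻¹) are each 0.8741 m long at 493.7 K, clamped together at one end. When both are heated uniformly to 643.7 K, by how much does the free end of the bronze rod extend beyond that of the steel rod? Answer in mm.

0.656 mm

ΔT = 150.0 K
steel: ΔL = 12×10⁻⁶ × 0.8741 m × 150.0 = 1.5734×10⁻³ m = 1.5734 mm
bronze: ΔL = 1.7×10⁻⁵ × 0.8741 m × 150.0 = 2.2290×10⁻³ m = 2.2290 mm
difference = 2.2290 − 1.5734 = 0.6556 mm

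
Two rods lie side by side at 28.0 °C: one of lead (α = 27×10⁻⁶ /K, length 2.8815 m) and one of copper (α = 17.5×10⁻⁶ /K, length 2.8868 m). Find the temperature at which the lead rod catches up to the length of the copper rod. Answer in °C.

T = 222.3 °C

L₁(1 + α₁ΔT) = L₂(1 + α₂ΔT) ⇒ ΔT = (L₂ − L₁)/(α₁L₁ − α₂L₂)
L₂ − L₁ = 2.8868 − 2.8815 = 5.30×10⁻³ m
α₁L₁ − α₂L₂ = 27×10⁻⁶×2.8815 − 17.5×10⁻⁶×2.8868 = 2.72815×10⁻⁵ m/K
ΔT = 5.30×10⁻³ / 2.72815×10⁻⁵ = 194.271 K
T = 28.0 + 194.271 = 222.271 °C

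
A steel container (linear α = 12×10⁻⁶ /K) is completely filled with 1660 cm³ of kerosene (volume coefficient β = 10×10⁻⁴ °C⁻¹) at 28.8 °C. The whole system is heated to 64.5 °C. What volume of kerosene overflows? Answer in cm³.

The container also expands: β_container ≈ 3α = 3.6×10⁻⁵ /K
Net overflow = V₀(β_liq − 3α_cont)ΔT
β − 3α = 1.00×10⁻³ − 3.6×10⁻⁵ = 9.64×10⁻⁴ /K; ΔT = 35.7 K
ΔV = 1660 × 9.64×10⁻⁴ × 35.7 = 57.1 cm³

57.1 cm³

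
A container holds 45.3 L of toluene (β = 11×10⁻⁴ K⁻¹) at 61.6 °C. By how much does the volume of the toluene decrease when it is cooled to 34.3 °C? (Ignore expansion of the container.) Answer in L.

|ΔT| = |34.3 − 61.6| = 27.3 K
ΔV = βV₀ΔT = (11×10⁻⁴)(45.3)(27.3) = 1.36 L

ΔV = 1.36 L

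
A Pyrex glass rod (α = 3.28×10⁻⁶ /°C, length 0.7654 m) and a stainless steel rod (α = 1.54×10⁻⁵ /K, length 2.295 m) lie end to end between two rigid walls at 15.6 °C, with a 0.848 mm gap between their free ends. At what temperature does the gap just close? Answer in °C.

T = 38.0 °C

Gap closes when ΔL₁ + ΔL₂ = 0.848 mm = 8.48×10⁻⁴ m
(α₁L₁ + α₂L₂)ΔT = g
α₁L₁ + α₂L₂ = 3.28×10⁻⁶×0.7654 + 1.54×10⁻⁵×2.295 = 3.7853512×10⁻⁵ m/K
ΔT = 8.48×10⁻⁴ / 3.7853512×10⁻⁵ = 22.402 K
T = 15.6 + 22.402 = 38.002 °C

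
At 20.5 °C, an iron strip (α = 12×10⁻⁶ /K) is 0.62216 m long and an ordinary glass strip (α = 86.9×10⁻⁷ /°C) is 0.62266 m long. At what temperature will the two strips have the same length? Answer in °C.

Equal length when α₁L₁ΔT − α₂L₂ΔT = L₂ − L₁ = 5.00×10⁻⁴ m
α₁L₁ = 7.46592×10⁻⁶, α₂L₂ = 5.4109154×10⁻⁶ → Δ(αL) = 2.0550046×10⁻⁶ m/K
ΔT = 5.00×10⁻⁴ / 2.0550046×10⁻⁶ = 243.308 K, so T = 20.5 + 243.308 = 263.808 °C

T = 263.8 °C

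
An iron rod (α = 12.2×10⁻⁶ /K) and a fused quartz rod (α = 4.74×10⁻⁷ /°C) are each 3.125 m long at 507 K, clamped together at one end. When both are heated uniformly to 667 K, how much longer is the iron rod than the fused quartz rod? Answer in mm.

ΔT = 160 K
iron: ΔL = 12.2×10⁻⁶ × 3.125 m × 160 = 6.1000×10⁻³ m = 6.1000 mm
fused quartz: ΔL = 4.74×10⁻⁷ × 3.125 m × 160 = 2.3700×10⁻⁴ m = 0.23700 mm
difference = 6.1000 − 0.23700 = 5.863 mm

5.86 mm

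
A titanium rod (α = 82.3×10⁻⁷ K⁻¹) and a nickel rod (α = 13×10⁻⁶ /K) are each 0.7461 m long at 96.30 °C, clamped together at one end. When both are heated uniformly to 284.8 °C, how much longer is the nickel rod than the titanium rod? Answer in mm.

0.671 mm

ΔT = 188.50 K
titanium: ΔL = 82.3×10⁻⁷ × 0.7461 m × 188.50 = 1.1575×10⁻³ m = 1.1575 mm
nickel: ΔL = 13×10⁻⁶ × 0.7461 m × 188.50 = 1.8283×10⁻³ m = 1.8283 mm
difference = 1.8283 − 1.1575 = 0.6708 mm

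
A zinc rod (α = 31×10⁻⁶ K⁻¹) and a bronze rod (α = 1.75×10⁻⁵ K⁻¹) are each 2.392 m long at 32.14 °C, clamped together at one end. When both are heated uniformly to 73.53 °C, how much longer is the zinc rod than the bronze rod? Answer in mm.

1.34 mm

ΔT = 41.39 K
zinc: ΔL = 31×10⁻⁶ × 2.392 m × 41.39 = 3.0692×10⁻³ m = 3.0692 mm
bronze: ΔL = 1.75×10⁻⁵ × 2.392 m × 41.39 = 1.7326×10⁻³ m = 1.7326 mm
difference = 3.0692 − 1.7326 = 1.3366 mm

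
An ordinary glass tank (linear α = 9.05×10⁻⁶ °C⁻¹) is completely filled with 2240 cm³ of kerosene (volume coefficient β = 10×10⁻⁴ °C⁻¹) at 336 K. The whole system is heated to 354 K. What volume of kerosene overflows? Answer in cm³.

The tank also expands: β_container ≈ 3α = 2.715×10⁻⁵ /K
Net overflow = V₀(β_liq − 3α_cont)ΔT
β − 3α = 1.00×10⁻³ − 2.715×10⁻⁵ = 9.7285×10⁻⁴ /K; ΔT = 18 K
ΔV = 2240 × 9.7285×10⁻⁴ × 18 = 39.2 cm³

39.2 cm³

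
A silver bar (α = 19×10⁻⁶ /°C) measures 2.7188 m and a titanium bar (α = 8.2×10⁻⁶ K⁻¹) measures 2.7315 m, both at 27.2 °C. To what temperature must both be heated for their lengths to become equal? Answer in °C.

T = 461.3 °C

Equal length when α₁L₁ΔT − α₂L₂ΔT = L₂ − L₁ = 1.27×10⁻² m
α₁L₁ = 5.16572×10⁻⁵, α₂L₂ = 2.23983×10⁻⁵ → Δ(αL) = 2.92589×10⁻⁵ m/K
ΔT = 1.27×10⁻² / 2.92589×10⁻⁵ = 434.056 K, so T = 27.2 + 434.056 = 461.256 °C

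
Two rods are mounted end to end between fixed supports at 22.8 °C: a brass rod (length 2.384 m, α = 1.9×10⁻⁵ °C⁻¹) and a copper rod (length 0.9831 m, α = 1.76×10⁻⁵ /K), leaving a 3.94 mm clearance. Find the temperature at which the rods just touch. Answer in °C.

T = 85.7 °C

Gap closes when ΔL₁ + ΔL₂ = 3.94 mm = 3.94×10⁻³ m
(α₁L₁ + α₂L₂)ΔT = g
α₁L₁ + α₂L₂ = 1.9×10⁻⁵×2.384 + 1.76×10⁻⁵×0.9831 = 6.259856×10⁻⁵ m/K
ΔT = 3.94×10⁻³ / 6.259856×10⁻⁵ = 62.941 K
T = 22.8 + 62.941 = 85.741 °C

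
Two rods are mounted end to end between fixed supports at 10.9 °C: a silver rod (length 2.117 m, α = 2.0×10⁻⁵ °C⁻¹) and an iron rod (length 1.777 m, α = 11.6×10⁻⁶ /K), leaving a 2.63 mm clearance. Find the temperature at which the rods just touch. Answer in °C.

T = 52.7 °C

Gap closes when ΔL₁ + ΔL₂ = 2.63 mm = 2.63×10⁻³ m
(α₁L₁ + α₂L₂)ΔT = g
α₁L₁ + α₂L₂ = 2.0×10⁻⁵×2.117 + 11.6×10⁻⁶×1.777 = 6.29532×10⁻⁵ m/K
ΔT = 2.63×10⁻³ / 6.29532×10⁻⁵ = 41.777 K
T = 10.9 + 41.777 = 52.677 °C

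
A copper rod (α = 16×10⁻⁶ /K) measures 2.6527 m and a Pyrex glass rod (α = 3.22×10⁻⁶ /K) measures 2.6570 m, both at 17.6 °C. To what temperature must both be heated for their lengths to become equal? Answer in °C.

T = 144.5 °C

Equal length when α₁L₁ΔT − α₂L₂ΔT = L₂ − L₁ = 4.30×10⁻³ m
α₁L₁ = 4.24432×10⁻⁵, α₂L₂ = 8.55554×10⁻⁶ → Δ(αL) = 3.388766×10⁻⁵ m/K
ΔT = 4.30×10⁻³ / 3.388766×10⁻⁵ = 126.890 K, so T = 17.6 + 126.890 = 144.490 °C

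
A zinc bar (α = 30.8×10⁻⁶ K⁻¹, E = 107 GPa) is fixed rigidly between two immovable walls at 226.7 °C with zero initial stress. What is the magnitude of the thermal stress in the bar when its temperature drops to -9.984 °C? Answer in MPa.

σ = 780 MPa

Fully constrained: the free strain ε = αΔT is blocked, so σ = Eε = EαΔT.
|ΔT| = 236.684 K
σ = 107×10⁹ × 30.8×10⁻⁶ × 236.684 = 7.80×10⁸ Pa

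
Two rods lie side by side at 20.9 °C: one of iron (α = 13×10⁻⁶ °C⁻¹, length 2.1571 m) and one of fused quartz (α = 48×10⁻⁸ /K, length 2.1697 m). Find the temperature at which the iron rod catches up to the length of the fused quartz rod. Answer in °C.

T = 487.6 °C

L₁(1 + α₁ΔT) = L₂(1 + α₂ΔT) ⇒ ΔT = (L₂ − L₁)/(α₁L₁ − α₂L₂)
L₂ − L₁ = 2.1697 − 2.1571 = 1.26×10⁻² m
α₁L₁ − α₂L₂ = 13×10⁻⁶×2.1571 − 48×10⁻⁸×2.1697 = 2.7000844×10⁻⁵ m/K
ΔT = 1.26×10⁻² / 2.7000844×10⁻⁵ = 466.652 K
T = 20.9 + 466.652 = 487.552 °C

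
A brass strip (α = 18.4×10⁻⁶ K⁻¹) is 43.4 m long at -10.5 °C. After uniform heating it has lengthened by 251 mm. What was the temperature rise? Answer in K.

ΔL = αL₀ΔT ⇒ ΔT = ΔL / (αL₀)
ΔT = 251×10⁻³ m / (18.4×10⁻⁶ × 43.4 m) = 314.32 K

ΔT = 314 K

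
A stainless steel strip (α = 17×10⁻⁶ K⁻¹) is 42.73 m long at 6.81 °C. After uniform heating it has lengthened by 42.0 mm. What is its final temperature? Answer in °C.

ΔL = αL₀ΔT ⇒ ΔT = ΔL / (αL₀)
ΔT = 42.0×10⁻³ m / (17×10⁻⁶ × 42.73 m) = 57.819 K
T = 6.81 + 57.819 = 64.629 °C

T = 64.6 °C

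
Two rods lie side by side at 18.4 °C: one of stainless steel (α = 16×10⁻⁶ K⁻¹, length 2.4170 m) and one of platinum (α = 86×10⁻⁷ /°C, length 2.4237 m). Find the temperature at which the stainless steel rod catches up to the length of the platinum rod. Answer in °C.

L₁(1 + α₁ΔT) = L₂(1 + α₂ΔT) ⇒ ΔT = (L₂ − L₁)/(α₁L₁ − α₂L₂)
L₂ − L₁ = 2.4237 − 2.4170 = 6.70×10⁻³ m
α₁L₁ − α₂L₂ = 16×10⁻⁶×2.4170 − 86×10⁻⁷×2.4237 = 1.782818×10⁻⁵ m/K
ΔT = 6.70×10⁻³ / 1.782818×10⁻⁵ = 375.810 K
T = 18.4 + 375.810 = 394.210 °C

T = 394.2 °C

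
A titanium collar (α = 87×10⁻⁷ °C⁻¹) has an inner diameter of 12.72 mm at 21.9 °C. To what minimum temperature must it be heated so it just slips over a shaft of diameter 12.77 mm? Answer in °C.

Required Δd = 12.77 − 12.72 = 0.05 mm
Δd = αd₀ΔT ⇒ ΔT = Δd/(αd₀) = 0.05 / (87×10⁻⁷ × 12.72) = 451.82 K
T_min = 21.9 + 451.82 = 473.72 °C

T = 474 °C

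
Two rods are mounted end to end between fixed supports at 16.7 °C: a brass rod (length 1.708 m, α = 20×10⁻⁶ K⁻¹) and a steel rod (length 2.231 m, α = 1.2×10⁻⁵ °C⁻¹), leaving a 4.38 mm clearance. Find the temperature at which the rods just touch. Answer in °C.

α₁L₁ = 3.416×10⁻⁵ m/K, α₂L₂ = 2.6772×10⁻⁵ m/K → total 6.0932×10⁻⁵ m/K
ΔT = g/(α₁L₁+α₂L₂) = 4.38×10⁻³ / 6.0932×10⁻⁵ = 71.883 K
T = 16.7 + 71.883 = 88.583 °C

T = 88.6 °C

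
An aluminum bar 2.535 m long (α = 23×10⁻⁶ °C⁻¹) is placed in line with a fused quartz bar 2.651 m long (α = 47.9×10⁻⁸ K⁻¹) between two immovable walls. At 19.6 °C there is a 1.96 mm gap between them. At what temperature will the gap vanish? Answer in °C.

T = 52.5 °C

α₁L₁ = 5.8305×10⁻⁵ m/K, α₂L₂ = 1.269829×10⁻⁶ m/K → total 5.9574829×10⁻⁵ m/K
ΔT = g/(α₁L₁+α₂L₂) = 1.96×10⁻³ / 5.9574829×10⁻⁵ = 32.900 K
T = 19.6 + 32.900 = 52.500 °C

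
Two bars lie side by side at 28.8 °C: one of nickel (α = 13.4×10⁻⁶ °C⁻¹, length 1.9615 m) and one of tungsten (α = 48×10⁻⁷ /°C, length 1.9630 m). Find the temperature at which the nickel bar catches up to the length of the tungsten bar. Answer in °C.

L₁(1 + α₁ΔT) = L₂(1 + α₂ΔT) ⇒ ΔT = (L₂ − L₁)/(α₁L₁ − α₂L₂)
L₂ − L₁ = 1.9630 − 1.9615 = 1.50×10⁻³ m
α₁L₁ − α₂L₂ = 13.4×10⁻⁶×1.9615 − 48×10⁻⁷×1.9630 = 1.68617×10⁻⁵ m/K
ΔT = 1.50×10⁻³ / 1.68617×10⁻⁵ = 88.959 K
T = 28.8 + 88.959 = 117.759 °C

T = 117.8 °C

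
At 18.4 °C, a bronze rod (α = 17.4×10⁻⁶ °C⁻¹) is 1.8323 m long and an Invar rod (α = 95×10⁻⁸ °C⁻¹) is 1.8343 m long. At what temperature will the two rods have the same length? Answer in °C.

L₁(1 + α₁ΔT) = L₂(1 + α₂ΔT) ⇒ ΔT = (L₂ − L₁)/(α₁L₁ − α₂L₂)
L₂ − L₁ = 1.8343 − 1.8323 = 2.00×10⁻³ m
α₁L₁ − α₂L₂ = 17.4×10⁻⁶×1.8323 − 95×10⁻⁸×1.8343 = 3.0139435×10⁻⁵ m/K
ΔT = 2.00×10⁻³ / 3.0139435×10⁻⁵ = 66.3582 K
T = 18.4 + 66.3582 = 84.7582 °C

T = 84.76 °C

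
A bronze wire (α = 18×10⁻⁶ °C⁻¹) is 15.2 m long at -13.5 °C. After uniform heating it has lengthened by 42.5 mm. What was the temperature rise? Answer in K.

ΔL = αL₀ΔT ⇒ ΔT = ΔL / (αL₀)
ΔT = 42.5×10⁻³ m / (18×10⁻⁶ × 15.2 m) = 155.34 K

ΔT = 155 K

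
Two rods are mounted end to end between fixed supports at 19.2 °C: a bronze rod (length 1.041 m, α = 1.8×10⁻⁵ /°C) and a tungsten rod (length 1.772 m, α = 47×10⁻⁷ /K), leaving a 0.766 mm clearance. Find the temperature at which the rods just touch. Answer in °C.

Gap closes when ΔL₁ + ΔL₂ = 0.766 mm = 7.66×10⁻⁴ m
(α₁L₁ + α₂L₂)ΔT = g
α₁L₁ + α₂L₂ = 1.8×10⁻⁵×1.041 + 47×10⁻⁷×1.772 = 2.70664×10⁻⁵ m/K
ΔT = 7.66×10⁻⁴ / 2.70664×10⁻⁵ = 28.301 K
T = 19.2 + 28.301 = 47.501 °C

T = 47.5 °C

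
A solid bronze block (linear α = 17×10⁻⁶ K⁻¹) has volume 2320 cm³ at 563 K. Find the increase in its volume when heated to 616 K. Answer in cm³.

Isotropic solid: β ≈ 3α = 5.1×10⁻⁵ /K; ΔT = 53 K
ΔV = 3αV₀ΔT = 3(17×10⁻⁶)(2320)(53) = 6.27 cm³

ΔV = 6.27 cm³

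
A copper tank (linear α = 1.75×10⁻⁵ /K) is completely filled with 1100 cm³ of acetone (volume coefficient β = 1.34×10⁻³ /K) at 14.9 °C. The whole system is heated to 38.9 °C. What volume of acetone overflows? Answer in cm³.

34.0 cm³

The tank also expands: β_container ≈ 3α = 5.25×10⁻⁵ /K
Net overflow = V₀(β_liq − 3α_cont)ΔT
β − 3α = 1.34×10⁻³ − 5.25×10⁻⁵ = 1.2875×10⁻³ /K; ΔT = 24.0 K
ΔV = 1100 × 1.2875×10⁻³ × 24.0 = 34.0 cm³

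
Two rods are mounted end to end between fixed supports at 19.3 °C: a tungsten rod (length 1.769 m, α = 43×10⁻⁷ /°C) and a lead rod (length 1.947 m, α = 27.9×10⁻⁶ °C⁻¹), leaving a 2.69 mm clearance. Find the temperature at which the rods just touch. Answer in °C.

T = 62.7 °C

α₁L₁ = 7.6067×10⁻⁶ m/K, α₂L₂ = 5.43213×10⁻⁵ m/K → total 6.1928×10⁻⁵ m/K
ΔT = g/(α₁L₁+α₂L₂) = 2.69×10⁻³ / 6.1928×10⁻⁵ = 43.438 K
T = 19.3 + 43.438 = 62.738 °C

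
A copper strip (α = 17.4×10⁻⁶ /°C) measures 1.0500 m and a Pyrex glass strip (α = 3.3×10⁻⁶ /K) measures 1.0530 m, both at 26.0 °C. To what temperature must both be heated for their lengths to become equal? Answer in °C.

T = 228.8 °C

L₁(1 + α₁ΔT) = L₂(1 + α₂ΔT) ⇒ ΔT = (L₂ − L₁)/(α₁L₁ − α₂L₂)
L₂ − L₁ = 1.0530 − 1.0500 = 3.00×10⁻³ m
α₁L₁ − α₂L₂ = 17.4×10⁻⁶×1.0500 − 3.3×10⁻⁶×1.0530 = 1.47951×10⁻⁵ m/K
ΔT = 3.00×10⁻³ / 1.47951×10⁻⁵ = 202.770 K
T = 26.0 + 202.770 = 228.770 °C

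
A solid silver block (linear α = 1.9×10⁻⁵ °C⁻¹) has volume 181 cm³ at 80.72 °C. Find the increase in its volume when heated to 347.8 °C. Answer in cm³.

ΔV = 2.76 cm³

Isotropic solid: β ≈ 3α = 5.7×10⁻⁵ /K; ΔT = 267.08 K
ΔV = 3αV₀ΔT = 3(1.9×10⁻⁵)(181)(267.08) = 2.76 cm³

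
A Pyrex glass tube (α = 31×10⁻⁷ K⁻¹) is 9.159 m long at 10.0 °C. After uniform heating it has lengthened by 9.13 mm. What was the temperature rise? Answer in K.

ΔT = 322 K

ΔL = αL₀ΔT ⇒ ΔT = ΔL / (αL₀)
ΔT = 9.13×10⁻³ m / (31×10⁻⁷ × 9.159 m) = 321.56 K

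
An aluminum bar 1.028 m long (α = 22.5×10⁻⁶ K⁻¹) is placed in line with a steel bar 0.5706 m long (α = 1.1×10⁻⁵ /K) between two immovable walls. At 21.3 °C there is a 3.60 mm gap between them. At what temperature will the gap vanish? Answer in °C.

α₁L₁ = 2.313×10⁻⁵ m/K, α₂L₂ = 6.2766×10⁻⁶ m/K → total 2.94066×10⁻⁵ m/K
ΔT = g/(α₁L₁+α₂L₂) = 3.60×10⁻³ / 2.94066×10⁻⁵ = 122.42 K
T = 21.3 + 122.42 = 143.72 °C

T = 144 °C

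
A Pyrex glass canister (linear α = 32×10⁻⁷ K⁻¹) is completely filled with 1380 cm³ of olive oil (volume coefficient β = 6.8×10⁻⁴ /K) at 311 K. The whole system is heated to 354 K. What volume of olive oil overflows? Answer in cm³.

The canister also expands: β_container ≈ 3α = 9.6×10⁻⁶ /K
Net overflow = V₀(β_liq − 3α_cont)ΔT
β − 3α = 6.80×10⁻⁴ − 9.6×10⁻⁶ = 6.704×10⁻⁴ /K; ΔT = 43 K
ΔV = 1380 × 6.704×10⁻⁴ × 43 = 39.8 cm³

39.8 cm³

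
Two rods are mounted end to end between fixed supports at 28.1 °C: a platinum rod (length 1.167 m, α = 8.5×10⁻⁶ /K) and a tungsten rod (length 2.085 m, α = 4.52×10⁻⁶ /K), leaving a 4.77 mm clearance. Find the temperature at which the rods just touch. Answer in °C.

Gap closes when ΔL₁ + ΔL₂ = 4.77 mm = 4.77×10⁻³ m
(α₁L₁ + α₂L₂)ΔT = g
α₁L₁ + α₂L₂ = 8.5×10⁻⁶×1.167 + 4.52×10⁻⁶×2.085 = 1.93437×10⁻⁵ m/K
ΔT = 4.77×10⁻³ / 1.93437×10⁻⁵ = 246.59 K
T = 28.1 + 246.59 = 274.69 °C

T = 275 °C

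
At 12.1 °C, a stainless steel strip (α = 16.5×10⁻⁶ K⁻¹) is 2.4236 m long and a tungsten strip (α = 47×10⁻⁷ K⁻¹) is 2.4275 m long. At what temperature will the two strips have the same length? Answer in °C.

T = 148.6 °C

Equal length when α₁L₁ΔT − α₂L₂ΔT = L₂ − L₁ = 3.90×10⁻³ m
α₁L₁ = 3.99894×10⁻⁵, α₂L₂ = 1.140925×10⁻⁵ → Δ(αL) = 2.858015×10⁻⁵ m/K
ΔT = 3.90×10⁻³ / 2.858015×10⁻⁵ = 136.458 K, so T = 12.1 + 136.458 = 148.558 °C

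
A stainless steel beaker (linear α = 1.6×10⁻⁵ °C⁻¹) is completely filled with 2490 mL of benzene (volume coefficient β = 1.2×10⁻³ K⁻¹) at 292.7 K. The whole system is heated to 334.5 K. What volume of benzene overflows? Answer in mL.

The beaker also expands: β_container ≈ 3α = 4.8×10⁻⁵ /K
Net overflow = V₀(β_liq − 3α_cont)ΔT
β − 3α = 1.20×10⁻³ − 4.8×10⁻⁵ = 1.152×10⁻³ /K; ΔT = 41.8 K
ΔV = 2490 × 1.152×10⁻³ × 41.8 = 120 mL

120 mL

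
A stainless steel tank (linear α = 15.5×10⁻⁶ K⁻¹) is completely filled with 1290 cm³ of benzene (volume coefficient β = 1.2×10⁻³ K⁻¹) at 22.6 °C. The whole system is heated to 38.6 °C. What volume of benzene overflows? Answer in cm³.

23.8 cm³

The tank also expands: β_container ≈ 3α = 4.65×10⁻⁵ /K
Net overflow = V₀(β_liq − 3α_cont)ΔT
β − 3α = 1.20×10⁻³ − 4.65×10⁻⁵ = 1.1535×10⁻³ /K; ΔT = 16.0 K
ΔV = 1290 × 1.1535×10⁻³ × 16.0 = 23.8 cm³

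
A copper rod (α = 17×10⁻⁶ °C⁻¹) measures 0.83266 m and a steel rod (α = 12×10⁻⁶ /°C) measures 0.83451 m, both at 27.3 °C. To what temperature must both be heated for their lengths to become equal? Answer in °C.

T = 474.0 °C

Equal length when α₁L₁ΔT − α₂L₂ΔT = L₂ − L₁ = 1.85×10⁻³ m
α₁L₁ = 1.415522×10⁻⁵, α₂L₂ = 1.001412×10⁻⁵ → Δ(αL) = 4.1411×10⁻⁶ m/K
ΔT = 1.85×10⁻³ / 4.1411×10⁻⁶ = 446.741 K, so T = 27.3 + 446.741 = 474.041 °C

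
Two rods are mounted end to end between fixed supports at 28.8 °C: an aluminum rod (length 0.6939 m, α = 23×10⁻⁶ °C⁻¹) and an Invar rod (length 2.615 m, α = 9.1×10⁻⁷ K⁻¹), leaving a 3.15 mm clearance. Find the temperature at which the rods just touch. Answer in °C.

T = 201 °C

Gap closes when ΔL₁ + ΔL₂ = 3.15 mm = 3.15×10⁻³ m
(α₁L₁ + α₂L₂)ΔT = g
α₁L₁ + α₂L₂ = 23×10⁻⁶×0.6939 + 9.1×10⁻⁷×2.615 = 1.833935×10⁻⁵ m/K
ΔT = 3.15×10⁻³ / 1.833935×10⁻⁵ = 171.76 K
T = 28.8 + 171.76 = 200.56 °C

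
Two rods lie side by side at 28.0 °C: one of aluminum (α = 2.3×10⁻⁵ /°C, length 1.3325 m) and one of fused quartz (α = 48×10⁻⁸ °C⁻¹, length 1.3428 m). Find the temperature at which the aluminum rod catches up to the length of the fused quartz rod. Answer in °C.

Equal length when α₁L₁ΔT − α₂L₂ΔT = L₂ − L₁ = 1.03×10⁻² m
α₁L₁ = 3.06475×10⁻⁵, α₂L₂ = 6.44544×10⁻⁷ → Δ(αL) = 3.0002956×10⁻⁵ m/K
ΔT = 1.03×10⁻² / 3.0002956×10⁻⁵ = 343.300 K, so T = 28.0 + 343.300 = 371.300 °C

T = 371.3 °C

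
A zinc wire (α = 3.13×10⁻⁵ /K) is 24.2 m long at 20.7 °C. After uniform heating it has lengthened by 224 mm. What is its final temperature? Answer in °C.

T = 316 °C

ΔL = αL₀ΔT ⇒ ΔT = ΔL / (αL₀)
ΔT = 224×10⁻³ m / (3.13×10⁻⁵ × 24.2 m) = 295.73 K
T = 20.7 + 295.73 = 316.43 °C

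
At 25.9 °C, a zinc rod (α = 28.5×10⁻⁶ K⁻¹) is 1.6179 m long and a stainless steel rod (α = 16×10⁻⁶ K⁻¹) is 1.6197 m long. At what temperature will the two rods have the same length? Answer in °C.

L₁(1 + α₁ΔT) = L₂(1 + α₂ΔT) ⇒ ΔT = (L₂ − L₁)/(α₁L₁ − α₂L₂)
L₂ − L₁ = 1.6197 − 1.6179 = 1.80×10⁻³ m
α₁L₁ − α₂L₂ = 28.5×10⁻⁶×1.6179 − 16×10⁻⁶×1.6197 = 2.019495×10⁻⁵ m/K
ΔT = 1.80×10⁻³ / 2.019495×10⁻⁵ = 89.131 K
T = 25.9 + 89.131 = 115.031 °C

T = 115.0 °C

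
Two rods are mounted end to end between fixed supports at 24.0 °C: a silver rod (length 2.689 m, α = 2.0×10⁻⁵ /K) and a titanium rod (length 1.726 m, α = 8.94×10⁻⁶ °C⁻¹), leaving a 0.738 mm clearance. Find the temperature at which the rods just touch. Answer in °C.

T = 34.7 °C

Gap closes when ΔL₁ + ΔL₂ = 0.738 mm = 7.38×10⁻⁴ m
(α₁L₁ + α₂L₂)ΔT = g
α₁L₁ + α₂L₂ = 2.0×10⁻⁵×2.689 + 8.94×10⁻⁶×1.726 = 6.921044×10⁻⁵ m/K
ΔT = 7.38×10⁻⁴ / 6.921044×10⁻⁵ = 10.663 K
T = 24.0 + 10.663 = 34.663 °C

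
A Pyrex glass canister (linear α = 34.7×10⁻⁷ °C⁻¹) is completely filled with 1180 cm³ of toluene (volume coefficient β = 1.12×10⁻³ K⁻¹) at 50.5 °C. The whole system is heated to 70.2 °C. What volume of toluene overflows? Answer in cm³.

25.8 cm³

The canister also expands: β_container ≈ 3α = 1.041×10⁻⁵ /K
Net overflow = V₀(β_liq − 3α_cont)ΔT
β − 3α = 1.12×10⁻³ − 1.041×10⁻⁵ = 1.10959×10⁻³ /K; ΔT = 19.7 K
ΔV = 1180 × 1.10959×10⁻³ × 19.7 = 25.8 cm³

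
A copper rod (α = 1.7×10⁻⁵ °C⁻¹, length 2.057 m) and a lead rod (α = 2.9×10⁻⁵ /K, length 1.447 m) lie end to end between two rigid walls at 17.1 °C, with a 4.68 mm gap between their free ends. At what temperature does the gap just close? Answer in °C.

T = 77.9 °C

α₁L₁ = 3.4969×10⁻⁵ m/K, α₂L₂ = 4.1963×10⁻⁵ m/K → total 7.6932×10⁻⁵ m/K
ΔT = g/(α₁L₁+α₂L₂) = 4.68×10⁻³ / 7.6932×10⁻⁵ = 60.833 K
T = 17.1 + 60.833 = 77.933 °C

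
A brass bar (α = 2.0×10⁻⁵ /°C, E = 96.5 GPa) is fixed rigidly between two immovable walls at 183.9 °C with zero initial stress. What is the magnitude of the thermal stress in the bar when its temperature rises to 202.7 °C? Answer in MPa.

σ = 36.3 MPa

Fully constrained: the free strain ε = αΔT is blocked, so σ = Eε = EαΔT.
|ΔT| = 18.8 K
σ = 96.5×10⁹ × 2.0×10⁻⁵ × 18.8 = 3.63×10⁷ Pa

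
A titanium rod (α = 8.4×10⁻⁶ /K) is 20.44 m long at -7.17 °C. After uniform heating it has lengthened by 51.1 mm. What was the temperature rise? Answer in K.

ΔT = 298 K

ΔL = αL₀ΔT ⇒ ΔT = ΔL / (αL₀)
ΔT = 51.1×10⁻³ m / (8.4×10⁻⁶ × 20.44 m) = 297.62 K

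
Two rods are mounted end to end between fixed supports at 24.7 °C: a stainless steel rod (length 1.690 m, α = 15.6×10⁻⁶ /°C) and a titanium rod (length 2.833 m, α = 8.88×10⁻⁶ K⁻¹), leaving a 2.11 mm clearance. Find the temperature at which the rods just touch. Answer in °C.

T = 65.7 °C

Gap closes when ΔL₁ + ΔL₂ = 2.11 mm = 2.11×10⁻³ m
(α₁L₁ + α₂L₂)ΔT = g
α₁L₁ + α₂L₂ = 15.6×10⁻⁶×1.690 + 8.88×10⁻⁶×2.833 = 5.152104×10⁻⁵ m/K
ΔT = 2.11×10⁻³ / 5.152104×10⁻⁵ = 40.954 K
T = 24.7 + 40.954 = 65.654 °C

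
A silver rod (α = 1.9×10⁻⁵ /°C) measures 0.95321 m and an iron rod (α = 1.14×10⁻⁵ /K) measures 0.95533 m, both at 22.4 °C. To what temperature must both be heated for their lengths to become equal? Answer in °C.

Equal length when α₁L₁ΔT − α₂L₂ΔT = L₂ − L₁ = 2.12×10⁻³ m
α₁L₁ = 1.811099×10⁻⁵, α₂L₂ = 1.0890762×10⁻⁵ → Δ(αL) = 7.220228×10⁻⁶ m/K
ΔT = 2.12×10⁻³ / 7.220228×10⁻⁶ = 293.620 K, so T = 22.4 + 293.620 = 316.020 °C

T = 316.0 °C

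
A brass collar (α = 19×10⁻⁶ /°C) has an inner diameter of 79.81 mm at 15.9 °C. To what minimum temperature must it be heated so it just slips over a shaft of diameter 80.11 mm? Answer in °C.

Required Δd = 80.11 − 79.81 = 0.30 mm
Δd = αd₀ΔT ⇒ ΔT = Δd/(αd₀) = 0.30 / (19×10⁻⁶ × 79.81) = 197.84 K
T_min = 15.9 + 197.84 = 213.74 °C

T = 214 °C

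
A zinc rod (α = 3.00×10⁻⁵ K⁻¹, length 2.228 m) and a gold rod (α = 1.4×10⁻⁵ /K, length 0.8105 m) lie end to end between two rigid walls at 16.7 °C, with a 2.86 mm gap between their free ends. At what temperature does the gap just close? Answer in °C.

α₁L₁ = 6.684×10⁻⁵ m/K, α₂L₂ = 1.1347×10⁻⁵ m/K → total 7.8187×10⁻⁵ m/K
ΔT = g/(α₁L₁+α₂L₂) = 2.86×10⁻³ / 7.8187×10⁻⁵ = 36.579 K
T = 16.7 + 36.579 = 53.279 °C

T = 53.3 °C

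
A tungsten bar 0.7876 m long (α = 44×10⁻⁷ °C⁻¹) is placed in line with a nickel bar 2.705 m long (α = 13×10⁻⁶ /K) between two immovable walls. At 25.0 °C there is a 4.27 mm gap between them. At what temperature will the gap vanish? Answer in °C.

T = 136 °C

α₁L₁ = 3.46544×10⁻⁶ m/K, α₂L₂ = 3.5165×10⁻⁵ m/K → total 3.863044×10⁻⁵ m/K
ΔT = g/(α₁L₁+α₂L₂) = 4.27×10⁻³ / 3.863044×10⁻⁵ = 110.53 K
T = 25.0 + 110.53 = 135.53 °C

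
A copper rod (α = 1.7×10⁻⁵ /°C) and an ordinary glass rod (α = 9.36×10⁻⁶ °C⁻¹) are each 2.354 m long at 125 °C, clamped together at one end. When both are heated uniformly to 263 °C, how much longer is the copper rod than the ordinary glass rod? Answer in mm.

2.48 mm

ΔT = 138 K
copper: ΔL = 1.7×10⁻⁵ × 2.354 m × 138 = 5.5225×10⁻³ m = 5.5225 mm
ordinary glass: ΔL = 9.36×10⁻⁶ × 2.354 m × 138 = 3.0406×10⁻³ m = 3.0406 mm
difference = 5.5225 − 3.0406 = 2.4819 mm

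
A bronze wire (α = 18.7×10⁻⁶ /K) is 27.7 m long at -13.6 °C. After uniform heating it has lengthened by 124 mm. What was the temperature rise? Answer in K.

ΔT = 239 K

ΔL = αL₀ΔT ⇒ ΔT = ΔL / (αL₀)
ΔT = 124×10⁻³ m / (18.7×10⁻⁶ × 27.7 m) = 239.39 K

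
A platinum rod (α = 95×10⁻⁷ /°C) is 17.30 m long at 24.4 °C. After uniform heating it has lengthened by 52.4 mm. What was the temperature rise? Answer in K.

ΔT = 319 K

ΔL = αL₀ΔT ⇒ ΔT = ΔL / (αL₀)
ΔT = 52.4×10⁻³ m / (95×10⁻⁷ × 17.30 m) = 318.83 K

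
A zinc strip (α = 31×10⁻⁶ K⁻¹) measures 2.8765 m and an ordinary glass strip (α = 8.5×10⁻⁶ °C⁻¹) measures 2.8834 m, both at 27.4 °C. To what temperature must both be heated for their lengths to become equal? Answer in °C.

Equal length when α₁L₁ΔT − α₂L₂ΔT = L₂ − L₁ = 6.90×10⁻³ m
α₁L₁ = 8.91715×10⁻⁵, α₂L₂ = 2.45089×10⁻⁵ → Δ(αL) = 6.46626×10⁻⁵ m/K
ΔT = 6.90×10⁻³ / 6.46626×10⁻⁵ = 106.708 K, so T = 27.4 + 106.708 = 134.108 °C

T = 134.1 °C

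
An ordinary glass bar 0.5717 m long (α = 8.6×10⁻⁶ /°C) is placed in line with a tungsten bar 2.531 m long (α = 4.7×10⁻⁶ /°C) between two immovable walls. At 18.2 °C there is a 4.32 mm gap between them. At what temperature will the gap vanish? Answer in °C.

Gap closes when ΔL₁ + ΔL₂ = 4.32 mm = 4.32×10⁻³ m
(α₁L₁ + α₂L₂)ΔT = g
α₁L₁ + α₂L₂ = 8.6×10⁻⁶×0.5717 + 4.7×10⁻⁶×2.531 = 1.681232×10⁻⁵ m/K
ΔT = 4.32×10⁻³ / 1.681232×10⁻⁵ = 256.95 K
T = 18.2 + 256.95 = 275.15 °C

T = 275 °C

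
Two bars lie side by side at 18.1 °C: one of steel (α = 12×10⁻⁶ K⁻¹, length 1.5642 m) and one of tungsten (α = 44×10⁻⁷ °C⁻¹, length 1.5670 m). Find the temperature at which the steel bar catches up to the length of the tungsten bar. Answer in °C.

Equal length when α₁L₁ΔT − α₂L₂ΔT = L₂ − L₁ = 2.80×10⁻³ m
α₁L₁ = 1.87704×10⁻⁵, α₂L₂ = 6.8948×10⁻⁶ → Δ(αL) = 1.18756×10⁻⁵ m/K
ΔT = 2.80×10⁻³ / 1.18756×10⁻⁵ = 235.778 K, so T = 18.1 + 235.778 = 253.878 °C

T = 253.9 °C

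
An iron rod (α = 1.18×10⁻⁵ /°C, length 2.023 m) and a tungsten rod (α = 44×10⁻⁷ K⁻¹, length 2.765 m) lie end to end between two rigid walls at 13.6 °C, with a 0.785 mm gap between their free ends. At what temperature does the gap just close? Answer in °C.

α₁L₁ = 2.38714×10⁻⁵ m/K, α₂L₂ = 1.2166×10⁻⁵ m/K → total 3.60374×10⁻⁵ m/K
ΔT = g/(α₁L₁+α₂L₂) = 7.85×10⁻⁴ / 3.60374×10⁻⁵ = 21.783 K
T = 13.6 + 21.783 = 35.383 °C

T = 35.4 °C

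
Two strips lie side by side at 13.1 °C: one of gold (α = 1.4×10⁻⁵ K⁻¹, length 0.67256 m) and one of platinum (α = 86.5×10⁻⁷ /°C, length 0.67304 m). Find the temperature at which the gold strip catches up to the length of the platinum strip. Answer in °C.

Equal length when α₁L₁ΔT − α₂L₂ΔT = L₂ − L₁ = 4.80×10⁻⁴ m
α₁L₁ = 9.41584×10⁻⁶, α₂L₂ = 5.821796×10⁻⁶ → Δ(αL) = 3.594044×10⁻⁶ m/K
ΔT = 4.80×10⁻⁴ / 3.594044×10⁻⁶ = 133.554 K, so T = 13.1 + 133.554 = 146.654 °C

T = 146.7 °C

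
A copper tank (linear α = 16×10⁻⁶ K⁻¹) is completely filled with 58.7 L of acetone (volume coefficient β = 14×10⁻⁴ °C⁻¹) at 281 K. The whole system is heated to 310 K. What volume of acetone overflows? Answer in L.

The tank also expands: β_container ≈ 3α = 4.8×10⁻⁵ /K
Net overflow = V₀(β_liq − 3α_cont)ΔT
β − 3α = 1.40×10⁻³ − 4.8×10⁻⁵ = 1.352×10⁻³ /K; ΔT = 29 K
ΔV = 58.7 × 1.352×10⁻³ × 29 = 2.30 L

2.30 L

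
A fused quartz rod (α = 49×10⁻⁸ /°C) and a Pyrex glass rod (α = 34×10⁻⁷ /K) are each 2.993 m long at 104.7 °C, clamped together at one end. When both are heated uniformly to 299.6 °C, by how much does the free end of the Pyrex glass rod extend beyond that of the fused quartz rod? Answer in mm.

ΔT = 194.9 K
fused quartz: ΔL = 49×10⁻⁸ × 2.993 m × 194.9 = 2.8583×10⁻⁴ m = 0.28583 mm
Pyrex glass: ΔL = 34×10⁻⁷ × 2.993 m × 194.9 = 1.9833×10⁻³ m = 1.9833 mm
difference = 1.9833 − 0.28583 = 1.69747 mm

1.70 mm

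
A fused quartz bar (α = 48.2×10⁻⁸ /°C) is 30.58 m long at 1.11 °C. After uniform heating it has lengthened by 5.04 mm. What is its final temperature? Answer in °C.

ΔL = αL₀ΔT ⇒ ΔT = ΔL / (αL₀)
ΔT = 5.04×10⁻³ m / (48.2×10⁻⁸ × 30.58 m) = 341.94 K
T = 1.11 + 341.94 = 343.05 °C

T = 343 °C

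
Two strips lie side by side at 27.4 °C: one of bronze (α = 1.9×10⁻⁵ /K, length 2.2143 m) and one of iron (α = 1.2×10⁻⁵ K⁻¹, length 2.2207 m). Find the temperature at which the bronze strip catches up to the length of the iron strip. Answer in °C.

T = 442.4 °C

L₁(1 + α₁ΔT) = L₂(1 + α₂ΔT) ⇒ ΔT = (L₂ − L₁)/(α₁L₁ − α₂L₂)
L₂ − L₁ = 2.2207 − 2.2143 = 6.40×10⁻³ m
α₁L₁ − α₂L₂ = 1.9×10⁻⁵×2.2143 − 1.2×10⁻⁵×2.2207 = 1.54233×10⁻⁵ m/K
ΔT = 6.40×10⁻³ / 1.54233×10⁻⁵ = 414.957 K
T = 27.4 + 414.957 = 442.357 °C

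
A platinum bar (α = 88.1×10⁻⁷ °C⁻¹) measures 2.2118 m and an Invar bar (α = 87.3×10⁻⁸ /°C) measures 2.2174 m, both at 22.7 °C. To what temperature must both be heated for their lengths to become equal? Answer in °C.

L₁(1 + α₁ΔT) = L₂(1 + α₂ΔT) ⇒ ΔT = (L₂ − L₁)/(α₁L₁ − α₂L₂)
L₂ − L₁ = 2.2174 − 2.2118 = 5.60×10⁻³ m
α₁L₁ − α₂L₂ = 88.1×10⁻⁷×2.2118 − 87.3×10⁻⁸×2.2174 = 1.75501678×10⁻⁵ m/K
ΔT = 5.60×10⁻³ / 1.75501678×10⁻⁵ = 319.085 K
T = 22.7 + 319.085 = 341.785 °C

T = 341.8 °C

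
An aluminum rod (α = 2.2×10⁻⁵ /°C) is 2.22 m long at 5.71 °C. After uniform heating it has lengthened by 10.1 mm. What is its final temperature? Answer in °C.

ΔL = αL₀ΔT ⇒ ΔT = ΔL / (αL₀)
ΔT = 10.1×10⁻³ m / (2.2×10⁻⁵ × 2.22 m) = 206.80 K
T = 5.71 + 206.80 = 212.51 °C

T = 213 °C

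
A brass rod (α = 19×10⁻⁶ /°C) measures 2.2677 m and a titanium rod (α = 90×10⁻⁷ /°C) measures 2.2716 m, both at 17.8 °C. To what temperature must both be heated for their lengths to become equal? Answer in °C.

T = 190.0 °C

Equal length when α₁L₁ΔT − α₂L₂ΔT = L₂ − L₁ = 3.90×10⁻³ m
α₁L₁ = 4.30863×10⁻⁵, α₂L₂ = 2.04444×10⁻⁵ → Δ(αL) = 2.26419×10⁻⁵ m/K
ΔT = 3.90×10⁻³ / 2.26419×10⁻⁵ = 172.247 K, so T = 17.8 + 172.247 = 190.047 °C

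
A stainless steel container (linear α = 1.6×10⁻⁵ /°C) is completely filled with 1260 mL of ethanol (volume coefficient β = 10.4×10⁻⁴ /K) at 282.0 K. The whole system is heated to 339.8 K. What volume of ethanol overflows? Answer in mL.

72.2 mL

The container also expands: β_container ≈ 3α = 4.8×10⁻⁵ /K
Net overflow = V₀(β_liq − 3α_cont)ΔT
β − 3α = 1.04×10⁻³ − 4.8×10⁻⁵ = 9.92×10⁻⁴ /K; ΔT = 57.8 K
ΔV = 1260 × 9.92×10⁻⁴ × 57.8 = 72.2 mL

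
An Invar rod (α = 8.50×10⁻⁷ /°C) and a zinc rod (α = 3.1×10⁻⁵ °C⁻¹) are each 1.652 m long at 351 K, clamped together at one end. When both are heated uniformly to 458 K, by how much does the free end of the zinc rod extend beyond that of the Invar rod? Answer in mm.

5.33 mm

ΔT = 107 K
Invar: ΔL = 8.50×10⁻⁷ × 1.652 m × 107 = 1.5025×10⁻⁴ m = 0.15025 mm
zinc: ΔL = 3.1×10⁻⁵ × 1.652 m × 107 = 5.4797×10⁻³ m = 5.4797 mm
difference = 5.4797 − 0.15025 = 5.32945 mm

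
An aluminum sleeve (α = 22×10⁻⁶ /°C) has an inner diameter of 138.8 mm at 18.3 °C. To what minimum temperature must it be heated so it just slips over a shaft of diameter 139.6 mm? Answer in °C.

Required Δd = 139.6 − 138.8 = 0.8 mm
Δd = αd₀ΔT ⇒ ΔT = Δd/(αd₀) = 0.8 / (22×10⁻⁶ × 138.8) = 261.99 K
T_min = 18.3 + 261.99 = 280.29 °C

T = 280 °C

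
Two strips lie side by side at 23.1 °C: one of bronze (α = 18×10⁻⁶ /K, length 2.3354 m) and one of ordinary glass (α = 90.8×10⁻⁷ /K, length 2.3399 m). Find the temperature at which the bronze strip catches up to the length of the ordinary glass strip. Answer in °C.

L₁(1 + α₁ΔT) = L₂(1 + α₂ΔT) ⇒ ΔT = (L₂ − L₁)/(α₁L₁ − α₂L₂)
L₂ − L₁ = 2.3399 − 2.3354 = 4.50×10⁻³ m
α₁L₁ − α₂L₂ = 18×10⁻⁶×2.3354 − 90.8×10⁻⁷×2.3399 = 2.0790908×10⁻⁵ m/K
ΔT = 4.50×10⁻³ / 2.0790908×10⁻⁵ = 216.441 K
T = 23.1 + 216.441 = 239.541 °C

T = 239.5 °C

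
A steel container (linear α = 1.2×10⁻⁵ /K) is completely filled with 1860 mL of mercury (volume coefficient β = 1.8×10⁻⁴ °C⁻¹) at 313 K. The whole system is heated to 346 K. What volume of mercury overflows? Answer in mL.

8.84 mL

The container also expands: β_container ≈ 3α = 3.6×10⁻⁵ /K
Net overflow = V₀(β_liq − 3α_cont)ΔT
β − 3α = 1.80×10⁻⁴ − 3.6×10⁻⁵ = 1.44×10⁻⁴ /K; ΔT = 33 K
ΔV = 1860 × 1.44×10⁻⁴ × 33 = 8.84 mL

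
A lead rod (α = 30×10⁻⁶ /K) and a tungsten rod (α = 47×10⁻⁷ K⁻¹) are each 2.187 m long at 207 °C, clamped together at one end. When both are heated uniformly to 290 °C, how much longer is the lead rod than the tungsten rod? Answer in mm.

ΔT = 83 K
lead: ΔL = 30×10⁻⁶ × 2.187 m × 83 = 5.4456×10⁻³ m = 5.4456 mm
tungsten: ΔL = 47×10⁻⁷ × 2.187 m × 83 = 8.5315×10⁻⁴ m = 0.85315 mm
difference = 5.4456 − 0.85315 = 4.59245 mm

4.59 mm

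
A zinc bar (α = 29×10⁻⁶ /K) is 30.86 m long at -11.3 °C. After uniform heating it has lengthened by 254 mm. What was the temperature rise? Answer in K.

ΔT = 284 K

ΔL = αL₀ΔT ⇒ ΔT = ΔL / (αL₀)
ΔT = 254×10⁻³ m / (29×10⁻⁶ × 30.86 m) = 283.82 K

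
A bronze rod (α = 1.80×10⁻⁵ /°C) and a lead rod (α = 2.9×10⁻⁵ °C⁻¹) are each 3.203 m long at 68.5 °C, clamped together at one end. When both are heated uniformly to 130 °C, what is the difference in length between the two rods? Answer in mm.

ΔT = 61.5 K
bronze: ΔL = 1.80×10⁻⁵ × 3.203 m × 61.5 = 3.5457×10⁻³ m = 3.5457 mm
lead: ΔL = 2.9×10⁻⁵ × 3.203 m × 61.5 = 5.7126×10⁻³ m = 5.7126 mm
difference = 5.7126 − 3.5457 = 2.1669 mm

2.17 mm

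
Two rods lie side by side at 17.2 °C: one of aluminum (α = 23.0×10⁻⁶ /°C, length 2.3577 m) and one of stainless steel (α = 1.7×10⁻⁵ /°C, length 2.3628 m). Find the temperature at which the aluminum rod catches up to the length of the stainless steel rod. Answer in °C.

Equal length when α₁L₁ΔT − α₂L₂ΔT = L₂ − L₁ = 5.10×10⁻³ m
α₁L₁ = 5.42271×10⁻⁵, α₂L₂ = 4.01676×10⁻⁵ → Δ(αL) = 1.40595×10⁻⁵ m/K
ΔT = 5.10×10⁻³ / 1.40595×10⁻⁵ = 362.744 K, so T = 17.2 + 362.744 = 379.944 °C

T = 379.9 °C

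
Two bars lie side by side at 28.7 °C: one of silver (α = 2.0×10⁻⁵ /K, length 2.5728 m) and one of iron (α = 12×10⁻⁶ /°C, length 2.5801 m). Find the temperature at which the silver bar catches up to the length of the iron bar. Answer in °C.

T = 384.9 °C

L₁(1 + α₁ΔT) = L₂(1 + α₂ΔT) ⇒ ΔT = (L₂ − L₁)/(α₁L₁ − α₂L₂)
L₂ − L₁ = 2.5801 − 2.5728 = 7.30×10⁻³ m
α₁L₁ − α₂L₂ = 2.0×10⁻⁵×2.5728 − 12×10⁻⁶×2.5801 = 2.04948×10⁻⁵ m/K
ΔT = 7.30×10⁻³ / 2.04948×10⁻⁵ = 356.188 K
T = 28.7 + 356.188 = 384.888 °C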